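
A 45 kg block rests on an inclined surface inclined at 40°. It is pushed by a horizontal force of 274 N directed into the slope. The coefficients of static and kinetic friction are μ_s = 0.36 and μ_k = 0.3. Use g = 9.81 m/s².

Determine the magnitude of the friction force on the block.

The horizontal push has a component P sin θ into the surface, so N = m g cos θ + P sin θ = 338.2 + 176.1 = 514.3 N.
Along the incline, the net driving force (taking up-slope positive) is P cos θ − m g sin θ = 209.9 − 283.8 = -73.86 N, so equilibrium requires friction f = 73.86 N (up-slope).
The limit of static friction is μ_s N = 185.1 N.
|f_req| = 73.86 ≤ 185.1 N → the block is in equilibrium; friction equals the required value.

f ≈ 73.9 N (up the incline)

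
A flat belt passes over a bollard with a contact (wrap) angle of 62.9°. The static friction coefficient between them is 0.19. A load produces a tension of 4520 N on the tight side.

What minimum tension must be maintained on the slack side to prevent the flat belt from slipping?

T_min ≈ 3670 N

Capstan equation at impending slip: T_tight/T_slack = e^{μβ}.
β = 62.9° = 1.098 rad; e^{μβ} = e^{0.19×1.098} = 1.232.
T_slack = T_tight / e^{μβ} = 4520 / 1.232 = 3670 N.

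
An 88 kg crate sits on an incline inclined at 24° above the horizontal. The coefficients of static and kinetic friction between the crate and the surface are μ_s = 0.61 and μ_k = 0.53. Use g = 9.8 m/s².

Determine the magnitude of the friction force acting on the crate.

f ≈ 351 N (up the incline)

The normal reaction is N = m g cos θ = 787.8 N.
For equilibrium along the incline, friction must balance the weight component: f = m g sin θ = 350.8 N up the slope.
Maximum static friction available: μ_s N = 0.61 × 787.8 = 480.6 N.
Since |350.8| ≤ 480.6 N, the crate remains in static equilibrium and friction takes exactly the required value.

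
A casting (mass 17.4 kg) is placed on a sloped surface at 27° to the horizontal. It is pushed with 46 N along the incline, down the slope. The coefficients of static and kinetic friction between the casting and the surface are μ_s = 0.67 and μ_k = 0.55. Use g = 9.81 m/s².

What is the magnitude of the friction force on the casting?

Perpendicular to the surface, N = m g cos θ = 17.4·9.81·cos 27° = 152.1 N.
For equilibrium along the incline the friction force must supply f = m g sin θ + P = 77.49 + 46 = 123.5 N (positive meaning up-slope).
Maximum static friction available: μ_s N = 0.67 × 152.1 = 101.9 N.
|123.5| exceeds 101.9 N, so the casting slips down-slope; friction is kinetic, f = μ_k N = 0.55×152.1 = 83.6 N.

f ≈ 83.6 N (up the incline)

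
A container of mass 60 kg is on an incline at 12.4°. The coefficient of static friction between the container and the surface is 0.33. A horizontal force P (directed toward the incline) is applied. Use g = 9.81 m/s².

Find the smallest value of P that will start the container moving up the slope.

P ≈ 349 N

At impending motion up the slope, friction acts down-slope at its limit: f = μ_s N.
Perpendicular to the incline: N = m g cos θ + P sin θ.
Along the incline: P cos θ = m g sin θ + μ_s N = m g sin θ + μ_s (m g cos θ + P sin θ).
Solving, P (cos θ − μ_s sin θ) = m g (sin θ + μ_s cos θ), so P = 60×9.81×(sin 12.4° + 0.33 cos 12.4°)/(cos 12.4° − 0.33 sin 12.4°) = 589×0.537/0.9058 = 349 N.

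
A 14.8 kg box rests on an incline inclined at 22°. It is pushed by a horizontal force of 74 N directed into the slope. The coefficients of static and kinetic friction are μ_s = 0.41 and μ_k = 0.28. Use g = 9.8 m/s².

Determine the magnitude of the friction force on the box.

f ≈ 14.3 N (down the incline)

The horizontal push has a component P sin θ into the surface, so N = m g cos θ + P sin θ = 134.5 + 27.72 = 162.2 N.
Along the incline, the net driving force (taking up-slope positive) is P cos θ − m g sin θ = 68.61 − 54.33 = 14.28 N, so equilibrium requires friction f = -14.28 N (down-slope).
The limit of static friction is μ_s N = 66.5 N.
Since 14.28 N is within the 66.5 N limit, the box stays put and friction is exactly 14.3 N.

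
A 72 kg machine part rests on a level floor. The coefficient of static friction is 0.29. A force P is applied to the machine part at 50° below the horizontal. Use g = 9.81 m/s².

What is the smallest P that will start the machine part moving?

P ≈ 487 N

N = m g + P sin α (the push presses the machine part into the level floor).
At impending slip, P cos α = μ_s N = μ_s (m g + P sin α).
Solving: P (cos α − μ_s sin α) = μ_s m g → P = 0.29×706/(cos 50° − 0.29 sin 50°) = 205/0.4206 = 487 N.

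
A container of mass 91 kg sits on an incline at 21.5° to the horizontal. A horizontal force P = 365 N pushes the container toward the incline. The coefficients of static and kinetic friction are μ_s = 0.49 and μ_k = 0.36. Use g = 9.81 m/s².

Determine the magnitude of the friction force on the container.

f ≈ 12.4 N (down the incline)

Resolve perpendicular to the incline: N = m g cos θ + P sin θ = 91×9.81×cos 21.5° + 365×sin 21.5° = 964.4 N.
Parallel to the incline: P cos θ − m g sin θ = 339.6 − 327.2 = 12.42 N; the friction needed to balance this is 12.42 N acting down the slope.
Maximum static friction: μ_s N = 0.49 × 964.4 = 472.5 N.
Since 12.42 N is within the 472.5 N limit, the container stays put and friction is exactly 12.4 N.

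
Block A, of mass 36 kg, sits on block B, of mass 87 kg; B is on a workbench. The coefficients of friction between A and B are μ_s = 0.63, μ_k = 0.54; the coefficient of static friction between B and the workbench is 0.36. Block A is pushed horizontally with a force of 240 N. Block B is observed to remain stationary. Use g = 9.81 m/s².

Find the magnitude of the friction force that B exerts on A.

f ≈ 191 N

Between the blocks, N₁ = m_A g = 353.2 N.
So the A–B interface can sustain at most μ_s N₁ = 222.5 N of static friction.
P = 240 N exceeds that limit, so A slips over B and the interface friction becomes kinetic: f₁ = μ_k N₁ = 0.54×353.2 = 191 N.
By Newton's third law B feels 191 N forward from A. With B stationary, the floor's static friction on B balances it: f₂ = 191 N (well within μ_s(m_A+m_B)g = 434.4 N).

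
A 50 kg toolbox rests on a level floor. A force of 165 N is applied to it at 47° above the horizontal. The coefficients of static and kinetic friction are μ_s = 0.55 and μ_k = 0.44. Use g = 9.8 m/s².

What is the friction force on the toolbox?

Vertical equilibrium gives N = m g − P sin α = 369.3 N.
Horizontally, friction must balance P cos α = 112.5 N.
μ_s N = 0.55 × 369.3 = 203.1 N.
Since 112.5 N does not exceed the limit, the toolbox stays at rest and f = 113 N.

f ≈ 113 N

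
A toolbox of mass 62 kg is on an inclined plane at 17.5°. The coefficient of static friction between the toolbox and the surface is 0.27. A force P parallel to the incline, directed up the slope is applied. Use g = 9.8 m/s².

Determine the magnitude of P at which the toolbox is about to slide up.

P ≈ 339 N

At impending motion up the slope, friction acts down-slope at its limit: f = μ_s N.
P is parallel to the surface, so N = m g cos θ = 579 N.
Along the incline: P = m g sin θ + μ_s N = 183 + 0.27×579 = 339 N.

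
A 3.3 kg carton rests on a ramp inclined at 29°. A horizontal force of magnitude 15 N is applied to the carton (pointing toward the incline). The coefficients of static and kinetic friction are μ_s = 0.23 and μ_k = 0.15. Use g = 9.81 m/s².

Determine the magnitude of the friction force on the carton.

f ≈ 2.58 N (up the incline)

Normal direction: N = m g cos θ + P sin θ = 35.59 N.
Along the incline, the net driving force (taking up-slope positive) is P cos θ − m g sin θ = 13.12 − 15.69 = -2.575 N, so equilibrium requires friction f = 2.575 N (up-slope).
The limit of static friction is μ_s N = 8.185 N.
|f_req| = 2.575 ≤ 8.185 N → the carton is in equilibrium; friction equals the required value.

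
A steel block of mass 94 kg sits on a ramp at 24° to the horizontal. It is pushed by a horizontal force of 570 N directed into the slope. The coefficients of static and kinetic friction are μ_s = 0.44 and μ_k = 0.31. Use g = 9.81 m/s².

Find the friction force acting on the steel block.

f ≈ 146 N (down the incline)

Resolve perpendicular to the incline: N = m g cos θ + P sin θ = 94×9.81×cos 24° + 570×sin 24° = 1074 N.
Along the incline, the net driving force (taking up-slope positive) is P cos θ − m g sin θ = 520.7 − 375.1 = 145.7 N, so equilibrium requires friction f = -145.7 N (down-slope).
Maximum static friction: μ_s N = 0.44 × 1074 = 472.7 N.
|f_req| = 145.7 ≤ 472.7 N → the steel block is in equilibrium; friction equals the required value.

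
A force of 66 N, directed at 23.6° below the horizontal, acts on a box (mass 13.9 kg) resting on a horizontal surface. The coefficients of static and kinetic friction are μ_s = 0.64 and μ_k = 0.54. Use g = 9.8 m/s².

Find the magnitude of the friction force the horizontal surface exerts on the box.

The vertical component of P adds to the normal force: N = m g + P sin α = 136.2 + 26.42 = 162.6 N.
Horizontally, friction must balance P cos α = 60.48 N.
μ_s N = 0.64 × 162.6 = 104.1 N.
Since 60.48 N does not exceed the limit, the box stays at rest and f = 60.5 N.

f ≈ 60.5 N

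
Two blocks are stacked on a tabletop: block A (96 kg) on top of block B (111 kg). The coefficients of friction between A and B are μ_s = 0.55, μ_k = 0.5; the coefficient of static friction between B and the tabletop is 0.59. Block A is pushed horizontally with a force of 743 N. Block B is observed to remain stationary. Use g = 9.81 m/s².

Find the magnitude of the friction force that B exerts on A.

The normal force B exerts on A is simply A's weight, N₁ = 941.8 N.
So the A–B interface can sustain at most μ_s N₁ = 518 N of static friction.
Since P = 743 N > 518 N, A slides on B; the A–B friction is kinetic: f₁ = μ_k N₁ = 0.5×941.8 = 471 N.
By Newton's third law B feels 471 N forward from A. With B stationary, the floor's static friction on B balances it: f₂ = 471 N (well within μ_s(m_A+m_B)g = 1198 N).

f ≈ 471 N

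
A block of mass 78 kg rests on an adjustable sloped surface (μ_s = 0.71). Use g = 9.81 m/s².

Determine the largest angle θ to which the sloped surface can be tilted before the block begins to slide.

At the slip threshold, m g sin θ = μ_s · m g cos θ, so tan θ = μ_s.
θ_max = arctan(0.71) = 35.4°.

θ_max ≈ 35.4°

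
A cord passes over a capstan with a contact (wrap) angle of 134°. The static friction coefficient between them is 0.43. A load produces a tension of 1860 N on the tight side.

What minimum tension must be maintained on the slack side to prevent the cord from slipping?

Capstan equation at impending slip: T_tight/T_slack = e^{μβ}.
β = 134° = 2.339 rad; e^{μβ} = e^{0.43×2.339} = 2.734.
T_slack = T_tight / e^{μβ} = 1860 / 2.734 = 680 N.

T_min ≈ 680 N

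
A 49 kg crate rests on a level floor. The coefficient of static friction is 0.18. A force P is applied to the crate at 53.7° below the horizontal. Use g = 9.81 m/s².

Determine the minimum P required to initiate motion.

N = m g + P sin α (the push presses the crate into the level floor).
At impending slip, P cos α = μ_s N = μ_s (m g + P sin α).
Solving: P (cos α − μ_s sin α) = μ_s m g → P = 0.18×481/(cos 53.7° − 0.18 sin 53.7°) = 86.5/0.4469 = 194 N.

P ≈ 194 N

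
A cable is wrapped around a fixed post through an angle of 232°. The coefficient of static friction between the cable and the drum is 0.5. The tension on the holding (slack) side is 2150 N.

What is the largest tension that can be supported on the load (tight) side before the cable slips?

T_max ≈ 16300 N

At impending slip the capstan equation gives T₂/T₁ = e^{μβ} with β in radians.
β = 232° × π/180 = 4.049 rad.
e^{μβ} = e^{0.5×4.049} = 7.573.
T₂ = T₁ · e^{μβ} = 2150 × 7.573 = 16300 N.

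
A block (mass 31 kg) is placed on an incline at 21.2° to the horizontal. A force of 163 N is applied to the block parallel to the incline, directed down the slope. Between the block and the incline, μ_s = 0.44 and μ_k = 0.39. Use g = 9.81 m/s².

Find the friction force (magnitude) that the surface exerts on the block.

f ≈ 111 N (up the incline)

Perpendicular to the surface, N = m g cos θ = 31·9.81·cos 21.2° = 283.5 N.
The friction needed for equilibrium is m g sin θ + P = 110 + 163 = 273 N, measured positive up-slope.
Maximum static friction available: μ_s N = 0.44 × 283.5 = 124.8 N.
|273| exceeds 124.8 N, so the block slips down-slope; friction is kinetic, f = μ_k N = 0.39×283.5 = 111 N.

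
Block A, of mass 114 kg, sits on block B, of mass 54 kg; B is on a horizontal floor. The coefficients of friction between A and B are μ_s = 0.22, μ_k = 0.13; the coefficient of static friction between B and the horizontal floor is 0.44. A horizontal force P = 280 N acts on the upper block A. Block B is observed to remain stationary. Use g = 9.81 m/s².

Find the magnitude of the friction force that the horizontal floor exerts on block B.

Normal force at the A–B interface: N₁ = m_A g = 1118 N.
Maximum static friction on A from B: μ_s N₁ = 0.22×1118 = 246 N.
Since P = 280 N > 246 N, A slides on B; the A–B friction is kinetic: f₁ = μ_k N₁ = 0.13×1118 = 145 N.
B experiences an equal 145 N forward from A (third law). B is in equilibrium, so the floor supplies f₂ = 145 N of static friction (limit μ_s(m_A+m_B)g = 725.2 N, not exceeded).

f ≈ 145 N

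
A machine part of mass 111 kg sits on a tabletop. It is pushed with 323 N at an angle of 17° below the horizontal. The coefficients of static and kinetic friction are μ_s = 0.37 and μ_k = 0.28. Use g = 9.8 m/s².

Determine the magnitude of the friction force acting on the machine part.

Vertical equilibrium gives N = m g + P sin α = 1182 N.
For equilibrium, f = P cos α = 323×cos 17° = 308.9 N.
μ_s N = 0.37 × 1182 = 437.4 N.
Since 308.9 N does not exceed the limit, the machine part stays at rest and f = 309 N.

f ≈ 309 N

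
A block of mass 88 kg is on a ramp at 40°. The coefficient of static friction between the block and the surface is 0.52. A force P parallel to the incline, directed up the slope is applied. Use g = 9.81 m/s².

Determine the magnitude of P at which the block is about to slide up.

P ≈ 899 N

At impending motion up the slope, friction acts down-slope at its limit: f = μ_s N.
P is parallel to the surface, so N = m g cos θ = 661 N.
Along the incline: P = m g sin θ + μ_s N = 555 + 0.52×661 = 899 N.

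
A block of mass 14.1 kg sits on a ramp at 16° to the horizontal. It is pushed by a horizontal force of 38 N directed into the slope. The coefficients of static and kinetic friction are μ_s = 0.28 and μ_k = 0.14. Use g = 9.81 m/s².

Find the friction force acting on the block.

Resolve perpendicular to the incline: N = m g cos θ + P sin θ = 14.1×9.81×cos 16° + 38×sin 16° = 143.4 N.
Parallel to the incline: P cos θ − m g sin θ = 36.53 − 38.13 = -1.598 N; the friction needed to balance this is 1.598 N acting up the slope.
Maximum static friction: μ_s N = 0.28 × 143.4 = 40.16 N.
|f_req| = 1.598 ≤ 40.16 N → the block is in equilibrium; friction equals the required value.

f ≈ 1.6 N (up the incline)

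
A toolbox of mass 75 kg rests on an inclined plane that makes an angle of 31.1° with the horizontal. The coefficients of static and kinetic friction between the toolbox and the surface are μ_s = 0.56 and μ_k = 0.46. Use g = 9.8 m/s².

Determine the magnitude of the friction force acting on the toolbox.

f ≈ 290 N (up the incline)

Normal force: N = m g cos θ = 75 × 9.8 × cos 31.1° = 629.4 N.
For equilibrium along the incline, friction must balance the weight component: f = m g sin θ = 379.7 N up the slope.
Maximum static friction available: μ_s N = 0.56 × 629.4 = 352.4 N.
Since |379.7| > 352.4 N, static friction cannot hold it; the toolbox slides down the incline and kinetic friction applies: f = μ_k N = 0.46 × 629.4 = 290 N.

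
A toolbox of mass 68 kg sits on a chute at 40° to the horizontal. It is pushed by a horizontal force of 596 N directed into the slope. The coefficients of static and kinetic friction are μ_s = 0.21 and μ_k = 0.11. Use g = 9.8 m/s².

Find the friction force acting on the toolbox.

f ≈ 28.2 N (down the incline)

Resolve perpendicular to the incline: N = m g cos θ + P sin θ = 68×9.8×cos 40° + 596×sin 40° = 893.6 N.
Along the incline, the net driving force (taking up-slope positive) is P cos θ − m g sin θ = 456.6 − 428.4 = 28.21 N, so equilibrium requires friction f = -28.21 N (down-slope).
Maximum static friction: μ_s N = 0.21 × 893.6 = 187.7 N.
Since 28.21 N is within the 187.7 N limit, the toolbox stays put and friction is exactly 28.2 N.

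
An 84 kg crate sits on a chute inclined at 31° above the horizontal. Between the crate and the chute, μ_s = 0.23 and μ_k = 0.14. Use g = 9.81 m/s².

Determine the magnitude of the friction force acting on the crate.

f ≈ 98.9 N (up the incline)

The normal reaction is N = m g cos θ = 706.3 N.
Along the slope the weight component is m g sin θ = 424.4 N; friction must supply exactly this, acting up-slope.
The static-friction ceiling is μ_s N = 0.23 × 706.3 = 162.5 N.
|424.4| exceeds 162.5 N, so the crate slips down-slope; friction is kinetic, f = μ_k N = 0.14×706.3 = 98.9 N.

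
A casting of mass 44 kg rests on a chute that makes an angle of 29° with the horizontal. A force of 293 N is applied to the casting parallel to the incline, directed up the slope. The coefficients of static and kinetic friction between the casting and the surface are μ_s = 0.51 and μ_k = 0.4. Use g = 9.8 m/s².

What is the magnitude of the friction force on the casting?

Perpendicular to the surface, N = m g cos θ = 44·9.8·cos 29° = 377.1 N.
The friction needed for equilibrium is m g sin θ − P = 209 − 293 = -83.95 N, measured positive up-slope.
Maximum static friction available: μ_s N = 0.51 × 377.1 = 192.3 N.
Since |-83.95| ≤ 192.3 N, no slip — friction simply equals what equilibrium demands.

f ≈ 84 N (down the incline)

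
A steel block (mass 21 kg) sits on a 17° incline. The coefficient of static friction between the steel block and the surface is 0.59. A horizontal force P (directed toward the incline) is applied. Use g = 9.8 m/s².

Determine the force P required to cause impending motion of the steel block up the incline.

P ≈ 225 N

At impending motion up the slope, friction acts down-slope at its limit: f = μ_s N.
Perpendicular to the incline: N = m g cos θ + P sin θ.
Along the incline: P cos θ = m g sin θ + μ_s N = m g sin θ + μ_s (m g cos θ + P sin θ).
Solving, P (cos θ − μ_s sin θ) = m g (sin θ + μ_s cos θ), so P = 21×9.8×(sin 17° + 0.59 cos 17°)/(cos 17° − 0.59 sin 17°) = 206×0.8566/0.7838 = 225 N.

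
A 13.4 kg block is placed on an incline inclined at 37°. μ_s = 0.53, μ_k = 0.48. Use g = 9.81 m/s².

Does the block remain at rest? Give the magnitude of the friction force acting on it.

N = m g cos θ = 105 N.
Down-slope weight component: m g sin θ = 79.1 N.
μ_s N = 55.6 N.
79.1 > 55.6 N, so it slides; kinetic friction f = μ_k N = 0.48×105 = 50.4 N.

f ≈ 50.4 N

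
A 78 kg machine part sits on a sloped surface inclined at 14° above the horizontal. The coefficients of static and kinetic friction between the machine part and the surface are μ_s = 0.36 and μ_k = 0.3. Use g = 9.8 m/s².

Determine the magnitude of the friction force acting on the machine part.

Normal force: N = m g cos θ = 78 × 9.8 × cos 14° = 741.7 N.
For equilibrium along the incline, friction must balance the weight component: f = m g sin θ = 184.9 N up the slope.
The static-friction ceiling is μ_s N = 0.36 × 741.7 = 267 N.
Since |184.9| ≤ 267 N, the machine part remains in static equilibrium and friction takes exactly the required value.

f ≈ 185 N (up the incline)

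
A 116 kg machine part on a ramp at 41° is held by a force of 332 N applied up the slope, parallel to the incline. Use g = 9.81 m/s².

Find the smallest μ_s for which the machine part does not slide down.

N = m g cos θ = 858.8 N.
Friction must make up the shortfall along the incline: f = m g sin θ − P = 746.6 − 332 = 414.6 N.
At the threshold f = μ_s N, so μ_s,min = 414.6/858.8 = 0.483.

μ_s,min ≈ 0.483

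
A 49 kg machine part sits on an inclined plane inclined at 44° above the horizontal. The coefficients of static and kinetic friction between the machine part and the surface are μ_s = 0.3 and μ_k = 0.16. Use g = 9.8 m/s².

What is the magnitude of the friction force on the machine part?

Normal force: N = m g cos θ = 49 × 9.8 × cos 44° = 345.4 N.
Along the slope the weight component is m g sin θ = 333.6 N; friction must supply exactly this, acting up-slope.
Maximum static friction available: μ_s N = 0.3 × 345.4 = 103.6 N.
Since |333.6| > 103.6 N, static friction cannot hold it; the machine part slides down the incline and kinetic friction applies: f = μ_k N = 0.16 × 345.4 = 55.3 N.

f ≈ 55.3 N (up the incline)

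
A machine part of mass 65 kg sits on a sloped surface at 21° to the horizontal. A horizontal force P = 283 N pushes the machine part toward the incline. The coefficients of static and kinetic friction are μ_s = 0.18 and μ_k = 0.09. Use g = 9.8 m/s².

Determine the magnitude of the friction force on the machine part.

Resolve perpendicular to the incline: N = m g cos θ + P sin θ = 65×9.8×cos 21° + 283×sin 21° = 696.1 N.
Along the incline, the net driving force (taking up-slope positive) is P cos θ − m g sin θ = 264.2 − 228.3 = 35.92 N, so equilibrium requires friction f = -35.92 N (down-slope).
The limit of static friction is μ_s N = 125.3 N.
|f_req| = 35.92 ≤ 125.3 N → the machine part is in equilibrium; friction equals the required value.

f ≈ 35.9 N (down the incline)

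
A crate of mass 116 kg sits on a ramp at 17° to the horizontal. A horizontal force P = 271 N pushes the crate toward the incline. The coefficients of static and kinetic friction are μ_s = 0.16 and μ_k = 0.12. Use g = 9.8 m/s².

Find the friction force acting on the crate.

f ≈ 73.2 N (up the incline)

Resolve perpendicular to the incline: N = m g cos θ + P sin θ = 116×9.8×cos 17° + 271×sin 17° = 1166 N.
Parallel to the incline: P cos θ − m g sin θ = 259.2 − 332.4 = -73.21 N; the friction needed to balance this is 73.21 N acting up the slope.
Maximum static friction: μ_s N = 0.16 × 1166 = 186.6 N.
Since 73.21 N is within the 186.6 N limit, the crate stays put and friction is exactly 73.2 N.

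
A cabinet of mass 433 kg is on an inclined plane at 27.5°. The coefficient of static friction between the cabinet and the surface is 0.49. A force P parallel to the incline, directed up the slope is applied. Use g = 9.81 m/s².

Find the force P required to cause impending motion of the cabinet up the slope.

At impending motion up the slope, friction acts down-slope at its limit: f = μ_s N.
P is parallel to the surface, so N = m g cos θ = 3770 N.
Along the incline: P = m g sin θ + μ_s N = 1960 + 0.49×3770 = 3810 N.

P ≈ 3810 N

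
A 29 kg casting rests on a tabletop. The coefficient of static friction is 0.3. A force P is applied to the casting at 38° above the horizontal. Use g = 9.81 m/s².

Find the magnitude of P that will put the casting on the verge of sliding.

N = m g − P sin α (the pull lifts the casting).
At impending slip, P cos α = μ_s N = μ_s (m g − P sin α).
Solving: P (cos α + μ_s sin α) = μ_s m g → P = 0.3×284/(cos 38° + 0.3 sin 38°) = 85.3/0.9727 = 87.7 N.

P ≈ 87.7 N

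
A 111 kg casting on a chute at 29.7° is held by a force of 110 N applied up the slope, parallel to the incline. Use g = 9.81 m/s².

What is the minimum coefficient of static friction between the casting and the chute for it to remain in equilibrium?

N = m g cos θ = 945.9 N.
Friction must make up the shortfall along the incline: f = m g sin θ − P = 539.5 − 110 = 429.5 N.
At the threshold f = μ_s N, so μ_s,min = 429.5/945.9 = 0.454.

μ_s,min ≈ 0.454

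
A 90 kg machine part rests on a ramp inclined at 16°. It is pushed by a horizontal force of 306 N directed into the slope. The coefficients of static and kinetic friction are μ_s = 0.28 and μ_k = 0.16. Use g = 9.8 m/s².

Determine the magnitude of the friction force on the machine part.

Resolve perpendicular to the incline: N = m g cos θ + P sin θ = 90×9.8×cos 16° + 306×sin 16° = 932.2 N.
Parallel to the incline: P cos θ − m g sin θ = 294.1 − 243.1 = 51.03 N; the friction needed to balance this is 51.03 N acting down the slope.
Maximum static friction: μ_s N = 0.28 × 932.2 = 261 N.
Since 51.03 N is within the 261 N limit, the machine part stays put and friction is exactly 51 N.

f ≈ 51 N (down the incline)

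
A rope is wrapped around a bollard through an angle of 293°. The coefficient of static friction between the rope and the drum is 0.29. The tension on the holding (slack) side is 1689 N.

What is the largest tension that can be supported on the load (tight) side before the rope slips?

T_max ≈ 7440 N

At impending slip the capstan equation gives T₂/T₁ = e^{μβ} with β in radians.
β = 293° × π/180 = 5.114 rad.
e^{μβ} = e^{0.29×5.114} = 4.406.
T₂ = T₁ · e^{μβ} = 1689 × 4.406 = 7440 N.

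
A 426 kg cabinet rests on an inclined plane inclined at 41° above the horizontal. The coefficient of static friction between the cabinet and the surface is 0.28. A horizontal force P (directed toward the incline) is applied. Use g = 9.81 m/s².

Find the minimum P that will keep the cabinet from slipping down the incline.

The cabinet tends to slide down (tan θ > μ_s), so at the point of impending slip friction acts up-slope at its limit: f = μ_s N.
Perpendicular to the incline: N = m g cos θ + P sin θ.
Along the incline: P cos θ + μ_s N = m g sin θ, i.e. P cos θ + μ_s (m g cos θ + P sin θ) = m g sin θ.
Solving, P (cos θ + μ_s sin θ) = m g (sin θ − μ_s cos θ), so P = 4180×0.4447/0.9384 = 1980 N.

P_min ≈ 1980 N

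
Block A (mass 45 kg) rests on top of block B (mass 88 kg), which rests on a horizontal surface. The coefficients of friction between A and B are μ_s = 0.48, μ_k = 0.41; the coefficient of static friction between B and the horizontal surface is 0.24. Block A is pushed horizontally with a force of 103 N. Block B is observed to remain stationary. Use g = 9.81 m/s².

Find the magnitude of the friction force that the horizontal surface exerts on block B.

The normal force B exerts on A is simply A's weight, N₁ = 441.5 N.
Maximum static friction on A from B: μ_s N₁ = 0.48×441.5 = 211.9 N.
Since P = 103 N ≤ 211.9 N, A does not slip on B; friction on A equals P = 103 N.
By Newton's third law B feels 103 N forward from A. With B stationary, the floor's static friction on B balances it: f₂ = 103 N (well within μ_s(m_A+m_B)g = 313.1 N).

f ≈ 103 N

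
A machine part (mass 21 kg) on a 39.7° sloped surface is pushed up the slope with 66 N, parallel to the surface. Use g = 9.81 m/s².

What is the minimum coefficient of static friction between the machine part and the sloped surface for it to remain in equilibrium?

μ_s,min ≈ 0.414

N = m g cos θ = 158.5 N.
Friction must make up the shortfall along the incline: f = m g sin θ − P = 131.6 − 66 = 65.59 N.
At the threshold f = μ_s N, so μ_s,min = 65.59/158.5 = 0.414.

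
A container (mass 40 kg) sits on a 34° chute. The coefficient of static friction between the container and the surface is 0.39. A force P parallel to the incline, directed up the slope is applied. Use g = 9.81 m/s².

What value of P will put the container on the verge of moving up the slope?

P ≈ 346 N

At impending motion up the slope, friction acts down-slope at its limit: f = μ_s N.
P is parallel to the surface, so N = m g cos θ = 325 N.
Along the incline: P = m g sin θ + μ_s N = 219 + 0.39×325 = 346 N.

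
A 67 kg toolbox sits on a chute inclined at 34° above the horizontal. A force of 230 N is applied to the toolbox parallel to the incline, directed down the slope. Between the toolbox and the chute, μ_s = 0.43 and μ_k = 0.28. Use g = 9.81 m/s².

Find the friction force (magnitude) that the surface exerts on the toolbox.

f ≈ 153 N (up the incline)

Normal force: N = m g cos θ = 67 × 9.81 × cos 34° = 544.9 N.
Parallel to the incline, ΣF = 0 gives f = m g sin θ + P = 367.5 + 230 = 597.5 N (up-slope positive).
Static friction can supply at most μ_s N = 234.3 N.
Since |597.5| > 234.3 N, static friction cannot hold it; the toolbox slides down the incline and kinetic friction applies: f = μ_k N = 0.28 × 544.9 = 153 N.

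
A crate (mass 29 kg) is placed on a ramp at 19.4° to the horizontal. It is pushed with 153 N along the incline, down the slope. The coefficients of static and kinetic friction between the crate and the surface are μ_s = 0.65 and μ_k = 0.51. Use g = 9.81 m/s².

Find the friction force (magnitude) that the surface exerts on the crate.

Normal force: N = m g cos θ = 29 × 9.81 × cos 19.4° = 268.3 N.
For equilibrium along the incline the friction force must supply f = m g sin θ + P = 94.5 + 153 = 247.5 N (positive meaning up-slope).
Maximum static friction available: μ_s N = 0.65 × 268.3 = 174.4 N.
|247.5| exceeds 174.4 N, so the crate slips down-slope; friction is kinetic, f = μ_k N = 0.51×268.3 = 137 N.

f ≈ 137 N (up the incline)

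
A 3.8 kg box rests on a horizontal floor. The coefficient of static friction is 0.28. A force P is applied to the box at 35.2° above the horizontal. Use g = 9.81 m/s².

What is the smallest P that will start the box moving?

N = m g − P sin α (the pull lifts the box).
At impending slip, P cos α = μ_s N = μ_s (m g − P sin α).
Solving: P (cos α + μ_s sin α) = μ_s m g → P = 0.28×37.3/(cos 35.2° + 0.28 sin 35.2°) = 10.4/0.9785 = 10.7 N.

P ≈ 10.7 N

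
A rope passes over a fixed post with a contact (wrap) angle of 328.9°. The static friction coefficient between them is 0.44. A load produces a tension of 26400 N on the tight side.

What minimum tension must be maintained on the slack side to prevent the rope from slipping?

Capstan equation at impending slip: T_tight/T_slack = e^{μβ}.
β = 328.9° = 5.74 rad; e^{μβ} = e^{0.44×5.74} = 12.5.
T_slack = T_tight / e^{μβ} = 26400 / 12.5 = 2110 N.

T_min ≈ 2110 N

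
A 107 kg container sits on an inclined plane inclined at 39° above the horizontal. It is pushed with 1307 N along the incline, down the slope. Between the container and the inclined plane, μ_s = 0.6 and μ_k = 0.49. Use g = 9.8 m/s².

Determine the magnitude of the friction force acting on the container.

Perpendicular to the surface, N = m g cos θ = 107·9.8·cos 39° = 814.9 N.
The friction needed for equilibrium is m g sin θ + P = 659.9 + 1307 = 1967 N, measured positive up-slope.
Maximum static friction available: μ_s N = 0.6 × 814.9 = 488.9 N.
|1967| exceeds 488.9 N, so the container slips down-slope; friction is kinetic, f = μ_k N = 0.49×814.9 = 399 N.

f ≈ 399 N (up the incline)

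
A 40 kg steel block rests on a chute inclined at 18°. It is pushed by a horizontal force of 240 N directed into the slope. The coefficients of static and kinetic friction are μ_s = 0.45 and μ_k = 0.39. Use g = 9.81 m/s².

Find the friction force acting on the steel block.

Normal direction: N = m g cos θ + P sin θ = 447.4 N.
Parallel to the incline: P cos θ − m g sin θ = 228.3 − 121.3 = 107 N; the friction needed to balance this is 107 N acting down the slope.
The limit of static friction is μ_s N = 201.3 N.
|f_req| = 107 ≤ 201.3 N → the steel block is in equilibrium; friction equals the required value.

f ≈ 107 N (down the incline)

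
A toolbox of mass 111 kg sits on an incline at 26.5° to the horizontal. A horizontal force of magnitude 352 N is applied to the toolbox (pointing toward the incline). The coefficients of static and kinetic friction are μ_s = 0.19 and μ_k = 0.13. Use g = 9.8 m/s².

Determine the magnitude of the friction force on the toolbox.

The horizontal push has a component P sin θ into the surface, so N = m g cos θ + P sin θ = 973.5 + 157.1 = 1131 N.
Parallel to the incline: P cos θ − m g sin θ = 315 − 485.4 = -170.4 N; the friction needed to balance this is 170.4 N acting up the slope.
The limit of static friction is μ_s N = 214.8 N.
|f_req| = 170.4 ≤ 214.8 N → the toolbox is in equilibrium; friction equals the required value.

f ≈ 170 N (up the incline)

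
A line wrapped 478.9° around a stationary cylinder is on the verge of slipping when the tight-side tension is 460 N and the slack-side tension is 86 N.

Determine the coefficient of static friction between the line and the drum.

μ ≈ 0.201

T₂/T₁ = e^{μβ} → μ = ln(T₂/T₁)/β.
β = 478.9° = 8.358 rad.
μ = ln(460/86)/8.358 = ln(5.349)/8.358 = 0.201.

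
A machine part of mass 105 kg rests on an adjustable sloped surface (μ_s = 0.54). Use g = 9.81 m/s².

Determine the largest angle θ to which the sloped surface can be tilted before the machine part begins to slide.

θ_max ≈ 28.4°

At the slip threshold, m g sin θ = μ_s · m g cos θ, so tan θ = μ_s.
θ_max = arctan(0.54) = 28.4°.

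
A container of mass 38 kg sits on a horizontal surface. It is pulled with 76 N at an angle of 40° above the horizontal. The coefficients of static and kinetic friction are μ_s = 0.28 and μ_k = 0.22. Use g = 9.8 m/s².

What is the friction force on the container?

f ≈ 58.2 N

The vertical component of P reduces the normal force: N = m g − P sin α = 372.4 − 48.85 = 323.5 N.
Horizontally, friction must balance P cos α = 58.22 N.
μ_s N = 0.28 × 323.5 = 90.59 N.
Since 58.22 N does not exceed the limit, the container stays at rest and f = 58.2 N.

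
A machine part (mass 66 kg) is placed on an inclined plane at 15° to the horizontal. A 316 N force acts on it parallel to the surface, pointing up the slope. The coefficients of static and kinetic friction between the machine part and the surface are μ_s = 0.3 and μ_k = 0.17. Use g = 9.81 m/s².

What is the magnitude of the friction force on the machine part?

f ≈ 148 N (down the incline)

Perpendicular to the surface, N = m g cos θ = 66·9.81·cos 15° = 625.4 N.
For equilibrium along the incline the friction force must supply f = m g sin θ − P = 167.6 − 316 = -148.4 N (positive meaning up-slope).
Static friction can supply at most μ_s N = 187.6 N.
Since |-148.4| ≤ 187.6 N, the machine part remains in static equilibrium and friction takes exactly the required value.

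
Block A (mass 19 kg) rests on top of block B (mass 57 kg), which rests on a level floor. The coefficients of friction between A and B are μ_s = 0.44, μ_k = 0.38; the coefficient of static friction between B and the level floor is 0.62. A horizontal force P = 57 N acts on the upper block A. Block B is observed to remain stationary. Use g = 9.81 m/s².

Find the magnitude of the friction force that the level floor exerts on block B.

f ≈ 57 N

Normal force at the A–B interface: N₁ = m_A g = 186.4 N.
So the A–B interface can sustain at most μ_s N₁ = 82.01 N of static friction.
P = 57 N is within that limit, so A and B move together (both at rest); the A–B friction is simply f₁ = P = 57 N.
B experiences an equal 57 N forward from A (third law). B is in equilibrium, so the floor supplies f₂ = 57 N of static friction (limit μ_s(m_A+m_B)g = 462.2 N, not exceeded).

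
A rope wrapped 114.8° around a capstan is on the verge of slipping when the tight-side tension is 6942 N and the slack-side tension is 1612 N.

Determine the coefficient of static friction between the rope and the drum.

μ ≈ 0.729

T₂/T₁ = e^{μβ} → μ = ln(T₂/T₁)/β.
β = 114.8° = 2.004 rad.
μ = ln(6942/1612)/2.004 = ln(4.306)/2.004 = 0.729.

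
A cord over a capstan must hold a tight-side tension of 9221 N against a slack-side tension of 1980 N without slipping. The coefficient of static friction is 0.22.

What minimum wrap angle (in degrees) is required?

β_min ≈ 401°

T₂/T₁ = e^{μβ} → β = ln(T₂/T₁)/μ.
β = ln(9221/1980)/0.22 = 1.538/0.22 = 6.993 rad.
In degrees: β = 6.993 × 180/π = 401°.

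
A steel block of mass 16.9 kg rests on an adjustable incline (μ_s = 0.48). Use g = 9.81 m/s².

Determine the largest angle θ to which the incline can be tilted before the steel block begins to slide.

θ_max ≈ 25.6°

At the slip threshold, m g sin θ = μ_s · m g cos θ, so tan θ = μ_s.
θ_max = arctan(0.48) = 25.6°.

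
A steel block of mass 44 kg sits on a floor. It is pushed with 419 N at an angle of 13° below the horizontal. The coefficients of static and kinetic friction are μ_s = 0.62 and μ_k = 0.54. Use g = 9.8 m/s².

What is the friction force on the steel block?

N = m g + P sin α = 431.2 + 419×sin 13° = 525.5 N.
Horizontally, friction must balance P cos α = 408.3 N.
μ_s N = 0.62 × 525.5 = 325.8 N.
408.3 > 325.8 N → the steel block slides; f = μ_k N = 0.54×525.5 = 284 N.

f ≈ 284 N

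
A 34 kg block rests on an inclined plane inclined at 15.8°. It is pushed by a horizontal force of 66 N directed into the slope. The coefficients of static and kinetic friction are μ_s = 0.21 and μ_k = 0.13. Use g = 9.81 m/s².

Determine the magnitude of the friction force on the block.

Resolve perpendicular to the incline: N = m g cos θ + P sin θ = 34×9.81×cos 15.8° + 66×sin 15.8° = 338.9 N.
Along the incline, the net driving force (taking up-slope positive) is P cos θ − m g sin θ = 63.51 − 90.82 = -27.31 N, so equilibrium requires friction f = 27.31 N (up-slope).
The limit of static friction is μ_s N = 71.17 N.
|f_req| = 27.31 ≤ 71.17 N → the block is in equilibrium; friction equals the required value.

f ≈ 27.3 N (up the incline)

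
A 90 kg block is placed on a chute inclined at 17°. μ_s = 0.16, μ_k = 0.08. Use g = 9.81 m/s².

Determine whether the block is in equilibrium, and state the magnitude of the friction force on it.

N = m g cos θ = 844 N.
Down-slope weight component: m g sin θ = 258 N.
μ_s N = 135 N.
258 > 135 N, so it slides; kinetic friction f = μ_k N = 0.08×844 = 67.5 N.

f ≈ 67.5 N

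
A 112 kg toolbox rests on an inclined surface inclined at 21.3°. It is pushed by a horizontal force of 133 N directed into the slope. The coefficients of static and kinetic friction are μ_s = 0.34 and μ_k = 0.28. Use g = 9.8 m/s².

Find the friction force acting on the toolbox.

f ≈ 275 N (up the incline)

Normal direction: N = m g cos θ + P sin θ = 1071 N.
Parallel to the incline: P cos θ − m g sin θ = 123.9 − 398.7 = -274.8 N; the friction needed to balance this is 274.8 N acting up the slope.
Maximum static friction: μ_s N = 0.34 × 1071 = 364.1 N.
|f_req| = 274.8 ≤ 364.1 N → the toolbox is in equilibrium; friction equals the required value.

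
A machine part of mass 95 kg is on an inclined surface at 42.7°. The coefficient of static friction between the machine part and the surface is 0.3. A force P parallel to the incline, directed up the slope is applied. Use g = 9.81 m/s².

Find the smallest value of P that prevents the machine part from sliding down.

P_min ≈ 427 N

The machine part tends to slide down (tan θ > μ_s), so at the point of impending slip friction acts up-slope at its limit: f = μ_s N.
P is parallel to the surface, so N = m g cos θ = 685 N.
Along the incline: P + μ_s N = m g sin θ, so P = 632 − 0.3×685 = 427 N.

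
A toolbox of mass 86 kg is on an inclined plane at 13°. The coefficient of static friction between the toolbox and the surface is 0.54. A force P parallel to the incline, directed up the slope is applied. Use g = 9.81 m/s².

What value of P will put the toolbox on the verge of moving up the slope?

At impending motion up the slope, friction acts down-slope at its limit: f = μ_s N.
P is parallel to the surface, so N = m g cos θ = 822 N.
Along the incline: P = m g sin θ + μ_s N = 190 + 0.54×822 = 634 N.

P ≈ 634 N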